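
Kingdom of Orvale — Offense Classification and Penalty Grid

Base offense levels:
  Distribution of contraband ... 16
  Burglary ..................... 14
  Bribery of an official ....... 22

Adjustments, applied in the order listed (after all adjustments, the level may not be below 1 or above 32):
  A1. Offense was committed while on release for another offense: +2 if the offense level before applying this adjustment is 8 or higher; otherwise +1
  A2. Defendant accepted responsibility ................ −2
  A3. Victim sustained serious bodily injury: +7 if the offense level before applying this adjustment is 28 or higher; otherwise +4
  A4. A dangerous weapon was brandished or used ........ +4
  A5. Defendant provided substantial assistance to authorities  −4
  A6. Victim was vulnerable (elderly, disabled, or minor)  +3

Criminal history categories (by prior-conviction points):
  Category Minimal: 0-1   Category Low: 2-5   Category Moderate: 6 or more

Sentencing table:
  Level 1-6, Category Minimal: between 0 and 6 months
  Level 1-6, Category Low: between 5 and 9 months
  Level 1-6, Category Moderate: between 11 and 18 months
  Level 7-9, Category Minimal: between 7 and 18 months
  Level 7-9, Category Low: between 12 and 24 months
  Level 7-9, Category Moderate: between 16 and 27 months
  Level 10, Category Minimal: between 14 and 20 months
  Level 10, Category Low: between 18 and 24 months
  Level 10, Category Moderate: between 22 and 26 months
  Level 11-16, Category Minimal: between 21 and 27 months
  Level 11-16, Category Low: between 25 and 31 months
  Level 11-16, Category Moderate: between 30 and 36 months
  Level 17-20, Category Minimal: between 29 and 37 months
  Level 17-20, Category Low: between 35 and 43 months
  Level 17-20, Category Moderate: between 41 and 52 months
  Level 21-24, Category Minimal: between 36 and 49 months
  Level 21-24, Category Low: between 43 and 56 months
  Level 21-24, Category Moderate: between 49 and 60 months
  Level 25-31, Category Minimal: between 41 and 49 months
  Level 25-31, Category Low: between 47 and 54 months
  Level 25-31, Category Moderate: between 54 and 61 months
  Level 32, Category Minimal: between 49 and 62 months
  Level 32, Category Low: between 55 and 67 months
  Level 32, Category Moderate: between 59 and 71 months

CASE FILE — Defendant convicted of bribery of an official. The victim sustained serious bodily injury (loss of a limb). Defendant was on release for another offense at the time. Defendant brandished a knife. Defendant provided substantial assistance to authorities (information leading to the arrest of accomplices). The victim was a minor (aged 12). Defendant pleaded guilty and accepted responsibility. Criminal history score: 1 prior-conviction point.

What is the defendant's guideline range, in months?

Base offense level for bribery of an official: 22.
A1 applies (level before this adjustment is 22 ≥ 8, so +2): 22 + 2 = 24.
A2 applies: 24 − 2 = 22.
A3 applies (level before this adjustment is 22 < 28, so +4): 22 + 4 = 26.
A4 applies: 26 + 4 = 30.
A5 applies: 30 − 4 = 26.
A6 applies: 26 + 3 = 29.
Final offense level: 29.
Criminal history: 1 prior point → Category Minimal (0-1).
Level 29 falls in the 25-31 band.
Grid: Level 25-31 × Category Minimal = 41-49 months.

41-49 months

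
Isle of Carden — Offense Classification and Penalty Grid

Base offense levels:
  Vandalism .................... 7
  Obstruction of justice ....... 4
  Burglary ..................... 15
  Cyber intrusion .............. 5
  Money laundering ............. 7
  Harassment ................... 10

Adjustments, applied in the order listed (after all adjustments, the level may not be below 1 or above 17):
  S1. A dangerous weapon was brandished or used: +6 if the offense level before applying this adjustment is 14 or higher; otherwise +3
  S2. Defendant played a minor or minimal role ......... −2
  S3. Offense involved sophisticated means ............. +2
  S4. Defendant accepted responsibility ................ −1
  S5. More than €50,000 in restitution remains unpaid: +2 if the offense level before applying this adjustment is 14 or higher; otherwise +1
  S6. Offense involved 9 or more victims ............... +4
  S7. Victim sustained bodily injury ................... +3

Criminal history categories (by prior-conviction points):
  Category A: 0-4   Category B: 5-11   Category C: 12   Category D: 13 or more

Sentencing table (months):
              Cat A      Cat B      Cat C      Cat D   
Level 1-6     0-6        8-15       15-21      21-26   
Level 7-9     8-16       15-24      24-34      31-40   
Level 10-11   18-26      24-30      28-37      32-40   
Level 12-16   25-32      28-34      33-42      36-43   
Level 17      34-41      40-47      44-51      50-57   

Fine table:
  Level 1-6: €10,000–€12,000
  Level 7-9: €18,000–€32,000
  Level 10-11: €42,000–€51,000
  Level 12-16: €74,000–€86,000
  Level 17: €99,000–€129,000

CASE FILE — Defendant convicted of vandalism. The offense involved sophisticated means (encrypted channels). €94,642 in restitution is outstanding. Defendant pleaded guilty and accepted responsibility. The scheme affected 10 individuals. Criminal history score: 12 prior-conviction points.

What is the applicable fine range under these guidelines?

Base offense level for vandalism: 7.
S3 applies: 7 + 2 = 9.
S4 applies: 9 − 1 = 8.
S5 applies (level before this adjustment is 8 < 14, so +1): 8 + 1 = 9.
S6 applies: 9 + 4 = 13.
S7 does not apply.
Final offense level: 13.
Level 13 falls in the 12-16 band.
Fine table: Level 12-16 → €74,000–€86,000.

€74,000–€86,000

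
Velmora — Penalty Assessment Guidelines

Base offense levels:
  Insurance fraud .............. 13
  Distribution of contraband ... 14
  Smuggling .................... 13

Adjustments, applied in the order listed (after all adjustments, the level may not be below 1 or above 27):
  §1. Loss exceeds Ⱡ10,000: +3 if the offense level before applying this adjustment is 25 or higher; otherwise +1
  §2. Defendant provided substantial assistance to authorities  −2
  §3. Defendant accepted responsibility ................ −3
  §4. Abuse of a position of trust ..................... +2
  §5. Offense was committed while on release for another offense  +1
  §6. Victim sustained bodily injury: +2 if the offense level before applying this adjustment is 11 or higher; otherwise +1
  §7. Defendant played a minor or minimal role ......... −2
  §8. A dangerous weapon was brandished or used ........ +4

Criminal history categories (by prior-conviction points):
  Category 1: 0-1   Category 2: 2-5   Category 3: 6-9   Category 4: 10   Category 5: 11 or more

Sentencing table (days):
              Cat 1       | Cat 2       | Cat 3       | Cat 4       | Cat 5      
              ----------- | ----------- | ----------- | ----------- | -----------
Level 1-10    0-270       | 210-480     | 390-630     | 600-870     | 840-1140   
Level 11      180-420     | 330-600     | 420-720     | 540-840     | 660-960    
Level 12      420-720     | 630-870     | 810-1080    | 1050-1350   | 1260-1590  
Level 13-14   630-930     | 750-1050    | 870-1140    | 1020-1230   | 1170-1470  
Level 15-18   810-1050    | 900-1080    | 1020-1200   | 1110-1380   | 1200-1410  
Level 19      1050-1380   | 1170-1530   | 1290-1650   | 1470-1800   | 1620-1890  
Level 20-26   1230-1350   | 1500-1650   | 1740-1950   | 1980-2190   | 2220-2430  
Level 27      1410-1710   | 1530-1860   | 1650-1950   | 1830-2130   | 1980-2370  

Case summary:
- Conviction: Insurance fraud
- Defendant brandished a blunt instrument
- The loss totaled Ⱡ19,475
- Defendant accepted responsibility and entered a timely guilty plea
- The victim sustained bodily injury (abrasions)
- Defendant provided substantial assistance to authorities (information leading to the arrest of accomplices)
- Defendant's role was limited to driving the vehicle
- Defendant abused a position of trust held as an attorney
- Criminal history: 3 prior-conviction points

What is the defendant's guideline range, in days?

Base offense level for insurance fraud: 13.
§1 applies (level before this adjustment is 13 < 25, so +1): 13 + 1 = 14.
§2 applies: 14 − 2 = 12.
§3 applies: 12 − 3 = 9.
§4 applies: 9 + 2 = 11.
§5 does not apply.
§6 applies (level before this adjustment is 11 ≥ 11, so +2): 11 + 2 = 13.
§7 applies: 13 − 2 = 11.
§8 applies: 11 + 4 = 15.
Final offense level: 15.
Criminal history: 3 prior points → Category 2 (2-5).
Level 15 falls in the 15-18 band.
Grid: Level 15-18 × Category 2 = 900-1080 days.

900-1080 days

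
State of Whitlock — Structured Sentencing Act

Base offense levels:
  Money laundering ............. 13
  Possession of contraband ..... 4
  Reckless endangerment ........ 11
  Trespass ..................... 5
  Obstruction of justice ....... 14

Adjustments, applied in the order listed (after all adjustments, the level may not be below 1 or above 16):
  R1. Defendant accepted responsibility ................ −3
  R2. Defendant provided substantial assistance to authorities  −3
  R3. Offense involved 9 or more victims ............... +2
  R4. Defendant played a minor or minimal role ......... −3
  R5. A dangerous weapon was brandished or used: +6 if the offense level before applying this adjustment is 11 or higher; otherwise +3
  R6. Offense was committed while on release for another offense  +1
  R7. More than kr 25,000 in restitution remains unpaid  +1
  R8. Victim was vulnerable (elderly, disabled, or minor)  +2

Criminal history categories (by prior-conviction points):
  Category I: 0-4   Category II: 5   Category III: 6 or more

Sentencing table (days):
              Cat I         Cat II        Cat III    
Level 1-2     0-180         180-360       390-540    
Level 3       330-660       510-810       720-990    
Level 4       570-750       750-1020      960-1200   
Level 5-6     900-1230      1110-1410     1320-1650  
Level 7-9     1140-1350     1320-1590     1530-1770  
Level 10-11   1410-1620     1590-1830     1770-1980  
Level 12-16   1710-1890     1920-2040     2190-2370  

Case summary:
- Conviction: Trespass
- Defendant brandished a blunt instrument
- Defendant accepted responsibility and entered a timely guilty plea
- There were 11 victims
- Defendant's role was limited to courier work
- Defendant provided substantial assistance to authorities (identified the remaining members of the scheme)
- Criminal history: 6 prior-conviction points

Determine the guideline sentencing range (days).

390-540 days

Base offense level for trespass: 5.
R1 applies: 5 − 3 = 2.
R2 applies: 2 − 3 = -1.
R3 applies: -1 + 2 = 1.
R4 applies: 1 − 3 = -2.
R5 applies (level before this adjustment is -2 < 11, so +3): -2 + 3 = 1.
R6 does not apply.
R7 does not apply.
Final offense level: 1.
Criminal history: 6 prior points → Category III (6+).
Level 1 falls in the 1-2 band.
Grid: Level 1-2 × Category III = 390-540 days.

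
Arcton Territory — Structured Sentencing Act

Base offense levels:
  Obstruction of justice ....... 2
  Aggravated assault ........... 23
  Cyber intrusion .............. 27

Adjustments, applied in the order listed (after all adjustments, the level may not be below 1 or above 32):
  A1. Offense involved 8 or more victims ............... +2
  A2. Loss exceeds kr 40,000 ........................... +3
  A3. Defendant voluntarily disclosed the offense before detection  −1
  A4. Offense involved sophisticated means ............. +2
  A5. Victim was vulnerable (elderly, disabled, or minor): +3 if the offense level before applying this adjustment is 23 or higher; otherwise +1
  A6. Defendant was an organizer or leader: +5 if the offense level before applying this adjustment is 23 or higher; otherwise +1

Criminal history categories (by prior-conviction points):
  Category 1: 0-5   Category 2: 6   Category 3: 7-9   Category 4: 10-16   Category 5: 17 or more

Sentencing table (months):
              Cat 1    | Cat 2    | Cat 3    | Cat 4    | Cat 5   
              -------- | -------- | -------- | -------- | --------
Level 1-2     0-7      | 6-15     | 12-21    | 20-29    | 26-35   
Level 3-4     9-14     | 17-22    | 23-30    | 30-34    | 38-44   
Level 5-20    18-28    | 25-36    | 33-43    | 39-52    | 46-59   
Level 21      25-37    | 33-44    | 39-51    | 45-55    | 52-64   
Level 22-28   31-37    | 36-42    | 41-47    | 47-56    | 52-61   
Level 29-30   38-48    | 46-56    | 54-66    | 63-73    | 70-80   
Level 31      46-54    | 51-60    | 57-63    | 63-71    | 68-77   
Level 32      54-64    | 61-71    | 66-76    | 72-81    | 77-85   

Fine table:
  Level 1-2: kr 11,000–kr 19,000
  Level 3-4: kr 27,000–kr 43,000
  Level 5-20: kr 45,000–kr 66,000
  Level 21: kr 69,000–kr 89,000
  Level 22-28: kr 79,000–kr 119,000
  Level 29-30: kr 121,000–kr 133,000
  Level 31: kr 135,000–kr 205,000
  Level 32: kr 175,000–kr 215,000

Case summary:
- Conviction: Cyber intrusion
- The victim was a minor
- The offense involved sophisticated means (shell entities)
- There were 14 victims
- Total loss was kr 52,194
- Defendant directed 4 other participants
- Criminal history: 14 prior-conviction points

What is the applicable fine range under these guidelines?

kr 175,000–kr 215,000

Base offense level for cyber intrusion: 27.
A1 applies: 27 + 2 = 29.
A2 applies: 29 + 3 = 32.
A3 does not apply.
A4 applies: 32 + 2 = 34.
A5 applies (level before this adjustment is 34 ≥ 23, so +3): 34 + 3 = 37.
A6 applies (level before this adjustment is 37 ≥ 23, so +5): 37 + 5 = 42.
Level 42 exceeds the maximum of 32; capped at 32.
Final offense level: 32.
Level 32 falls in the 32 band.
Fine table: Level 32 → kr 175,000–kr 215,000.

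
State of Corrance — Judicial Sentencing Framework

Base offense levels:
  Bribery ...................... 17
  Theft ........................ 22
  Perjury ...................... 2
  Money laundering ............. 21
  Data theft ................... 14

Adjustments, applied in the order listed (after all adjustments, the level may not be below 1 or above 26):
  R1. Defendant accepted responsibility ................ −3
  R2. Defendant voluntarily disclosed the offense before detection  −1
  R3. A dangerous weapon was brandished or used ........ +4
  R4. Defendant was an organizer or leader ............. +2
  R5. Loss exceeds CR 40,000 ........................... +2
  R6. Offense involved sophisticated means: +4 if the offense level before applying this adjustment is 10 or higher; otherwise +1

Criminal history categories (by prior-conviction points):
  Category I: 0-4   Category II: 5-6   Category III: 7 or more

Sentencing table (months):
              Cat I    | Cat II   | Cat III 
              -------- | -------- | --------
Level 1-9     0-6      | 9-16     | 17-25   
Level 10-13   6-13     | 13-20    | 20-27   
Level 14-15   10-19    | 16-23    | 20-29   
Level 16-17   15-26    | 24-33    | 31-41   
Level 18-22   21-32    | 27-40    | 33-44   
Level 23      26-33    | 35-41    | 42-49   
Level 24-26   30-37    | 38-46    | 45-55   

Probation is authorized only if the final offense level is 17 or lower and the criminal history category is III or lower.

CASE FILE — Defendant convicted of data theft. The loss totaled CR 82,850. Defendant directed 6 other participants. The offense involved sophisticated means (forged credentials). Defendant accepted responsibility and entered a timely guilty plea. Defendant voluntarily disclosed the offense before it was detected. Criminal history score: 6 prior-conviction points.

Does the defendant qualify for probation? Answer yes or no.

No

Base offense level for data theft: 14.
R1 applies: 14 − 3 = 11.
R2 applies: 11 − 1 = 10.
R3 does not apply.
R4 applies: 10 + 2 = 12.
R5 applies: 12 + 2 = 14.
R6 applies (level before this adjustment is 14 ≥ 10, so +4): 14 + 4 = 18.
Final offense level: 18.
Criminal history: 6 prior points → Category II (5-6).
Level 18 falls in the 18-22 band.
Grid: Level 18-22 × Category II = 27-40 months.
Probation check: level 18 > 17 and category II ≤ III → not eligible.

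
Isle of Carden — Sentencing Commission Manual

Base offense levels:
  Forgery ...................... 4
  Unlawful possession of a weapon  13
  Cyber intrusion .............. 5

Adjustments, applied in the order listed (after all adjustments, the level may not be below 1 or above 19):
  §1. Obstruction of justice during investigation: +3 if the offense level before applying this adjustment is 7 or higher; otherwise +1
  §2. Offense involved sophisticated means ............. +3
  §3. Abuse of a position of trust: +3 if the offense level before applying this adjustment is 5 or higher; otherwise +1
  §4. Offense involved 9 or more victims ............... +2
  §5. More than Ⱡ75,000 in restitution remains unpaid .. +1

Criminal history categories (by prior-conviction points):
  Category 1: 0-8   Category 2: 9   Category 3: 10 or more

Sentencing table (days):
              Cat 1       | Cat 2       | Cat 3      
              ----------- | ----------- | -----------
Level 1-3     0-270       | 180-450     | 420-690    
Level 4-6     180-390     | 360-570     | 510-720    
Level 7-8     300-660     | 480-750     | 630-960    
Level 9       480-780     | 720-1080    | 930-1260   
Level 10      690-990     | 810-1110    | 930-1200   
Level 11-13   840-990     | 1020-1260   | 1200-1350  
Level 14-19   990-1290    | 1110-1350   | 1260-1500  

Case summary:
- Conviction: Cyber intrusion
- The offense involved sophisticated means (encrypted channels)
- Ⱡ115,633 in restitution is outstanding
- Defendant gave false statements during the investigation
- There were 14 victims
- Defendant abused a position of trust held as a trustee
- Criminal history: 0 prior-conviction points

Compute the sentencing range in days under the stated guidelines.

990-1290 days

Base offense level for cyber intrusion: 5.
§1 applies (level before this adjustment is 5 < 7, so +1): 5 + 1 = 6.
§2 applies: 6 + 3 = 9.
§3 applies (level before this adjustment is 9 ≥ 5, so +3): 9 + 3 = 12.
§4 applies: 12 + 2 = 14.
§5 applies: 14 + 1 = 15.
Final offense level: 15.
Criminal history: 0 prior points → Category 1 (0-8).
Level 15 falls in the 14-19 band.
Grid: Level 14-19 × Category 1 = 990-1290 days.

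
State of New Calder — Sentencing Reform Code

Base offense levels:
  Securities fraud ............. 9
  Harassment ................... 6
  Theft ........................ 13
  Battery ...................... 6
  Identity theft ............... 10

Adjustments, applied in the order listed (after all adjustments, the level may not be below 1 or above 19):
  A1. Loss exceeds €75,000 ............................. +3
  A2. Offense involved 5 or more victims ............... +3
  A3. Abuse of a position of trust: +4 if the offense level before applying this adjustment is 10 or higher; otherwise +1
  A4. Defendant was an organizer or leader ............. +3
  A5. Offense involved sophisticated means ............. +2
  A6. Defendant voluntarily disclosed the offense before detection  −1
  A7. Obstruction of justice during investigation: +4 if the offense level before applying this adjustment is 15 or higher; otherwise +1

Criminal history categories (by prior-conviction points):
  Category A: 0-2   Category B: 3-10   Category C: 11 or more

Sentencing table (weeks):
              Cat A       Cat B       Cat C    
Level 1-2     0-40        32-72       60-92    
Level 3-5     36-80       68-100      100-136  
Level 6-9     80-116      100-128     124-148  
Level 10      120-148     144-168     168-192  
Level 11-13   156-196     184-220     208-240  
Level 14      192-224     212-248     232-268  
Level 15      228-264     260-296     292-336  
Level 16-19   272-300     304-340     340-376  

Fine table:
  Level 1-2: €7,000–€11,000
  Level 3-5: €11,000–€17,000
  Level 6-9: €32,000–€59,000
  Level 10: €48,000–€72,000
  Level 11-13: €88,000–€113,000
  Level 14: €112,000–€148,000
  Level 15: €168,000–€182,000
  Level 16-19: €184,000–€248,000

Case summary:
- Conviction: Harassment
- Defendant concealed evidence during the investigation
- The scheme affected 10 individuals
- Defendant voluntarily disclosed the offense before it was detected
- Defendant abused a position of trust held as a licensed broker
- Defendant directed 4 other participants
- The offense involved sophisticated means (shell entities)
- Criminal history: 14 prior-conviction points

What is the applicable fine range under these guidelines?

€168,000–€182,000

Base offense level for harassment: 6.
A1 does not apply.
A2 applies: 6 + 3 = 9.
A3 applies (level before this adjustment is 9 < 10, so +1): 9 + 1 = 10.
A4 applies: 10 + 3 = 13.
A5 applies: 13 + 2 = 15.
A6 applies: 15 − 1 = 14.
A7 applies (level before this adjustment is 14 < 15, so +1): 14 + 1 = 15.
Final offense level: 15.
Level 15 falls in the 15 band.
Fine table: Level 15 → €168,000–€182,000.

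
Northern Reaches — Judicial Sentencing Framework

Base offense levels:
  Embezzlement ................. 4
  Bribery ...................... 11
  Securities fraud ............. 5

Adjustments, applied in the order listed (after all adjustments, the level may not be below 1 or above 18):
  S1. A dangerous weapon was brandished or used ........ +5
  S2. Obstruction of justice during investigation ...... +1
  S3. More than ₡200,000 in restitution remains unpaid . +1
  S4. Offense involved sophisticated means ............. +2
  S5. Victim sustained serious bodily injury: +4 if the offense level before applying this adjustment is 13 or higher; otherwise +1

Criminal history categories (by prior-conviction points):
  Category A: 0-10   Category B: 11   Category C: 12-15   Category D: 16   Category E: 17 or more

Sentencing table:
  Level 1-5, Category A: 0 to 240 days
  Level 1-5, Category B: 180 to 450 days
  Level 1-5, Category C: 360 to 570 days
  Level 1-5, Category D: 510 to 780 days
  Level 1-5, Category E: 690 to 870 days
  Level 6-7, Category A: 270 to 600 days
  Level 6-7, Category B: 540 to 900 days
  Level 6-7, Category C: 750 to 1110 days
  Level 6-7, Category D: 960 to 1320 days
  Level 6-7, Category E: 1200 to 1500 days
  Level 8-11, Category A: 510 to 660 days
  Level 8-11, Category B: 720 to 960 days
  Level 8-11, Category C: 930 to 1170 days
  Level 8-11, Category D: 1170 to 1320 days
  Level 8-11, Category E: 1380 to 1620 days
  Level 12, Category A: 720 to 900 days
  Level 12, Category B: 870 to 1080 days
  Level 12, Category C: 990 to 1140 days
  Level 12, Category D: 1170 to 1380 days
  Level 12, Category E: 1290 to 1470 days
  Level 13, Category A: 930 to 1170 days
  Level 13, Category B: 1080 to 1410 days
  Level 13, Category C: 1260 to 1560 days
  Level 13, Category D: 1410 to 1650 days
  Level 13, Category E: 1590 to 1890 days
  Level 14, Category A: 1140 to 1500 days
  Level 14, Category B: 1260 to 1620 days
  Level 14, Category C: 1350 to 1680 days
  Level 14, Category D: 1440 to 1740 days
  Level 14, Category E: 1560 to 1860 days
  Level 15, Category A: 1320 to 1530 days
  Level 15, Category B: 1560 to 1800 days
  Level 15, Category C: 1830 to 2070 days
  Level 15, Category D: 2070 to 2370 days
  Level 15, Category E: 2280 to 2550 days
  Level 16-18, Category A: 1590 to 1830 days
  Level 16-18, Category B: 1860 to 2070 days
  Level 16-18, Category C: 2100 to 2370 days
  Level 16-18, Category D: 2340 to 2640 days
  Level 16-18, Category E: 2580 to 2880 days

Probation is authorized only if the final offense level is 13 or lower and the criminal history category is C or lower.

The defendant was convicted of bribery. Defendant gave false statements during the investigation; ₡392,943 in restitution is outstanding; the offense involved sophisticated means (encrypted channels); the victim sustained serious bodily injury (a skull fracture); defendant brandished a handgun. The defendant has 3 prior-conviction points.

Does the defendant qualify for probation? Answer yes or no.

Base offense level for bribery: 11.
S1 applies: 11 + 5 = 16.
S2 applies: 16 + 1 = 17.
S3 applies: 17 + 1 = 18.
S4 applies: 18 + 2 = 20.
S5 applies (level before this adjustment is 20 ≥ 13, so +4): 20 + 4 = 24.
Level 24 exceeds the maximum of 18; capped at 18.
Final offense level: 18.
Criminal history: 3 prior points → Category A (0-10).
Level 18 falls in the 16-18 band.
Grid: Level 16-18 × Category A = 1590-1830 days.
Probation check: level 18 > 13 and category A ≤ C → not eligible.

No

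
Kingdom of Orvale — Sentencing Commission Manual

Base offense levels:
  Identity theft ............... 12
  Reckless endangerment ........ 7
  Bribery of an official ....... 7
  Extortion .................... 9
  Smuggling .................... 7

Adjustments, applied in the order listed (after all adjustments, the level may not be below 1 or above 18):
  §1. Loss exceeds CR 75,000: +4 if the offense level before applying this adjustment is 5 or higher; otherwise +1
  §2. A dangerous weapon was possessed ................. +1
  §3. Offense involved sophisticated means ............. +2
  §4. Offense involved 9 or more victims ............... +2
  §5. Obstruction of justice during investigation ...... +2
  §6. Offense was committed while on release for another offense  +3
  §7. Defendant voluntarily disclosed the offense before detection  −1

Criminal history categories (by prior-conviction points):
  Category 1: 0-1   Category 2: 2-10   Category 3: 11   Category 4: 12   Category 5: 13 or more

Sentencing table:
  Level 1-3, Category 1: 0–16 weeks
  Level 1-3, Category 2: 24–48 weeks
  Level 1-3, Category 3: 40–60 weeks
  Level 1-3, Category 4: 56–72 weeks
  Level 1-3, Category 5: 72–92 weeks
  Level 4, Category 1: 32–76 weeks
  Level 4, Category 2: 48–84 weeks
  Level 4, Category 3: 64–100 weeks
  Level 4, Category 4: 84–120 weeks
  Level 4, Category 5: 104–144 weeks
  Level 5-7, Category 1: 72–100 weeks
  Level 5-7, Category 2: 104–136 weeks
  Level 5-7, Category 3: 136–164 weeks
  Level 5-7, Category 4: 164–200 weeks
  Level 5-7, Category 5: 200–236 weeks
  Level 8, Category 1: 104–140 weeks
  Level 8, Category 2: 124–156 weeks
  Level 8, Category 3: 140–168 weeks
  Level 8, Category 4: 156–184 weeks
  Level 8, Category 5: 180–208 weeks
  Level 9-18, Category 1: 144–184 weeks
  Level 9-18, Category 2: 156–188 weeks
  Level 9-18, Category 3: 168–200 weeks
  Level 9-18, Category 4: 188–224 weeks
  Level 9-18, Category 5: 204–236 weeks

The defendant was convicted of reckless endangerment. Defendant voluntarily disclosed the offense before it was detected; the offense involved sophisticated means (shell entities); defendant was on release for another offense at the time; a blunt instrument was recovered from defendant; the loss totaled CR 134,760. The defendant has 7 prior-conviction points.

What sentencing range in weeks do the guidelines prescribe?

Base offense level for reckless endangerment: 7.
§1 applies (level before this adjustment is 7 ≥ 5, so +4): 7 + 4 = 11.
§2 applies: 11 + 1 = 12.
§3 applies: 12 + 2 = 14.
§6 applies: 14 + 3 = 17.
§7 applies: 17 − 1 = 16.
Final offense level: 16.
Criminal history: 7 prior points → Category 2 (2-10).
Level 16 falls in the 9-18 band.
Grid: Level 9-18 × Category 2 = 156-188 weeks.

156-188 weeks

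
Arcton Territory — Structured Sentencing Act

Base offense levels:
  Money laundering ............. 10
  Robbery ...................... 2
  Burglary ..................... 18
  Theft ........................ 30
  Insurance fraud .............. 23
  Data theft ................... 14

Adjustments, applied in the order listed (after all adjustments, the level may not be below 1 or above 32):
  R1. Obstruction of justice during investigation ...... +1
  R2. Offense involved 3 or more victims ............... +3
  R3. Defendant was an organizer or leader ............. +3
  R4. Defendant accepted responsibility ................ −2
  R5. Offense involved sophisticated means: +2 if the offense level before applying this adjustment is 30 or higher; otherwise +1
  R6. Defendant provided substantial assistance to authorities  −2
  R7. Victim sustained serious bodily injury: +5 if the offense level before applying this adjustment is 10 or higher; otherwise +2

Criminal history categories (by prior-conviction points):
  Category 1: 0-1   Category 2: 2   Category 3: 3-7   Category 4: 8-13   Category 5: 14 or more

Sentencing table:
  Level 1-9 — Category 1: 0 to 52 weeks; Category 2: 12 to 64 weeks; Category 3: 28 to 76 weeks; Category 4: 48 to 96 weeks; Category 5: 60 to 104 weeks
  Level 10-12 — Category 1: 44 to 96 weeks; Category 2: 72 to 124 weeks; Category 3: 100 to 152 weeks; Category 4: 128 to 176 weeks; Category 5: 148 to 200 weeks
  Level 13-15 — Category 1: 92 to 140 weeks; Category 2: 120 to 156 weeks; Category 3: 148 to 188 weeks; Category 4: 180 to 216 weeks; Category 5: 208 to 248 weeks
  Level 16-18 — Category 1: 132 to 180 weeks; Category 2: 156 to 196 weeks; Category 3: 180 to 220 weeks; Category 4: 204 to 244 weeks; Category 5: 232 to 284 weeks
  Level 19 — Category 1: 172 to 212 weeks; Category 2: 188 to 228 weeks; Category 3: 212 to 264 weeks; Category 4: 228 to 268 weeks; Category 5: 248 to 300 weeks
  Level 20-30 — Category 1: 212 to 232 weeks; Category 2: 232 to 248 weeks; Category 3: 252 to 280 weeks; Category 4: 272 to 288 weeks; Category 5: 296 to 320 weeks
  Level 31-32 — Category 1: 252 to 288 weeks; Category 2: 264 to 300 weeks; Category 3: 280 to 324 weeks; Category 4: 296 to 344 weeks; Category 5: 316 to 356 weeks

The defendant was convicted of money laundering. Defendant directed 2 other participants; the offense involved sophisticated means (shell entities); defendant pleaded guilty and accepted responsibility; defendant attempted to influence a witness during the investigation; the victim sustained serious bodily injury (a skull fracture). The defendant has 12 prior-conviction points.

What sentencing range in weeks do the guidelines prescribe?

Base offense level for money laundering: 10.
R1 applies: 10 + 1 = 11.
R2 does not apply.
R3 applies: 11 + 3 = 14.
R4 applies: 14 − 2 = 12.
R5 applies (level before this adjustment is 12 < 30, so +1): 12 + 1 = 13.
R6 does not apply.
R7 applies (level before this adjustment is 13 ≥ 10, so +5): 13 + 5 = 18.
Final offense level: 18.
Criminal history: 12 prior points → Category 4 (8-13).
Level 18 falls in the 16-18 band.
Grid: Level 16-18 × Category 4 = 204-244 weeks.

204-244 weeks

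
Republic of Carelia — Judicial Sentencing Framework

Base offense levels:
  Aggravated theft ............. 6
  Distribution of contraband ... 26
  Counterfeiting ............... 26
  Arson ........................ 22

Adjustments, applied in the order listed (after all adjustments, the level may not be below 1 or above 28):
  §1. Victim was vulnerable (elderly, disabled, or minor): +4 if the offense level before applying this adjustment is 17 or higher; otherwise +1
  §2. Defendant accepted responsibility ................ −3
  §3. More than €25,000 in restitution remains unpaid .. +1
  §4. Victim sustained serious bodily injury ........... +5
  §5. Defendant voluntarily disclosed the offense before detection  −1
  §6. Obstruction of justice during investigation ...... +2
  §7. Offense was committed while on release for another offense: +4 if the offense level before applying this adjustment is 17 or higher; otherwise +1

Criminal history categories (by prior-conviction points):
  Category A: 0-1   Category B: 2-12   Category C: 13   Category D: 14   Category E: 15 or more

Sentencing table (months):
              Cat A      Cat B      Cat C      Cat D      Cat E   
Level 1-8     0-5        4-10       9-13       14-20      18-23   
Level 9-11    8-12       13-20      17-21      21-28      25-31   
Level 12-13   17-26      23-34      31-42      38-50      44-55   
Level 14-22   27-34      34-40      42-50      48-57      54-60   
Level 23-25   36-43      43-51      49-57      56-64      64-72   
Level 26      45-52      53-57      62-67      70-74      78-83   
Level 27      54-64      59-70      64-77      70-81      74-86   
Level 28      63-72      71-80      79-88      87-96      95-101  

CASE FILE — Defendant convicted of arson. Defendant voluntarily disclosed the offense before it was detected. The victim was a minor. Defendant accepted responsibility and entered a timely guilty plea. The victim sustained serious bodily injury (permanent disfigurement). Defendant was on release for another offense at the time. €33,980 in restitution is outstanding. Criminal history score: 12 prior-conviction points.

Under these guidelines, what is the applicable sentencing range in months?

71-80 months

Base offense level for arson: 22.
§1 applies (level before this adjustment is 22 ≥ 17, so +4): 22 + 4 = 26.
§2 applies: 26 − 3 = 23.
§3 applies: 23 + 1 = 24.
§4 applies: 24 + 5 = 29.
§5 applies: 29 − 1 = 28.
§7 applies (level before this adjustment is 28 ≥ 17, so +4): 28 + 4 = 32.
Level 32 exceeds the maximum of 28; capped at 28.
Final offense level: 28.
Criminal history: 12 prior points → Category B (2-12).
Level 28 falls in the 28 band.
Grid: Level 28 × Category B = 71-80 months.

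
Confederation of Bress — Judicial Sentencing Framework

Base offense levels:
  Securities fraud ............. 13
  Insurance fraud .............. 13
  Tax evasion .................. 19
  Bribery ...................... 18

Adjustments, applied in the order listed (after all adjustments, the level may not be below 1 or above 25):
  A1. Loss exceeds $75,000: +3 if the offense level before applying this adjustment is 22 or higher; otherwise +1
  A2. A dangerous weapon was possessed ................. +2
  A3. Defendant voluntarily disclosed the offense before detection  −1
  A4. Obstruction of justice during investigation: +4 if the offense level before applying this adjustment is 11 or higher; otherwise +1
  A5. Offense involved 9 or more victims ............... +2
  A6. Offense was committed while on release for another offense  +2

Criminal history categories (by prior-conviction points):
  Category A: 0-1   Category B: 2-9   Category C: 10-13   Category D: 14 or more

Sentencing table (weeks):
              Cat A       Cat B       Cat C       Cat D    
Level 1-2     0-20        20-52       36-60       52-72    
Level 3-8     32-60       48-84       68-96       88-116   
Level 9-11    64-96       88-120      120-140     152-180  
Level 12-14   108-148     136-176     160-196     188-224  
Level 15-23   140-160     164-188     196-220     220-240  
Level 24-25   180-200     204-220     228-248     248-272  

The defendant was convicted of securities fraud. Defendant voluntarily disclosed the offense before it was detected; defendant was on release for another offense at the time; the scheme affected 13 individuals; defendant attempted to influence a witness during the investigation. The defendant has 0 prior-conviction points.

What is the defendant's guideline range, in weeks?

Base offense level for securities fraud: 13.
A2 does not apply.
A3 applies: 13 − 1 = 12.
A4 applies (level before this adjustment is 12 ≥ 11, so +4): 12 + 4 = 16.
A5 applies: 16 + 2 = 18.
A6 applies: 18 + 2 = 20.
Final offense level: 20.
Criminal history: 0 prior points → Category A (0-1).
Level 20 falls in the 15-23 band.
Grid: Level 15-23 × Category A = 140-160 weeks.

140-160 weeks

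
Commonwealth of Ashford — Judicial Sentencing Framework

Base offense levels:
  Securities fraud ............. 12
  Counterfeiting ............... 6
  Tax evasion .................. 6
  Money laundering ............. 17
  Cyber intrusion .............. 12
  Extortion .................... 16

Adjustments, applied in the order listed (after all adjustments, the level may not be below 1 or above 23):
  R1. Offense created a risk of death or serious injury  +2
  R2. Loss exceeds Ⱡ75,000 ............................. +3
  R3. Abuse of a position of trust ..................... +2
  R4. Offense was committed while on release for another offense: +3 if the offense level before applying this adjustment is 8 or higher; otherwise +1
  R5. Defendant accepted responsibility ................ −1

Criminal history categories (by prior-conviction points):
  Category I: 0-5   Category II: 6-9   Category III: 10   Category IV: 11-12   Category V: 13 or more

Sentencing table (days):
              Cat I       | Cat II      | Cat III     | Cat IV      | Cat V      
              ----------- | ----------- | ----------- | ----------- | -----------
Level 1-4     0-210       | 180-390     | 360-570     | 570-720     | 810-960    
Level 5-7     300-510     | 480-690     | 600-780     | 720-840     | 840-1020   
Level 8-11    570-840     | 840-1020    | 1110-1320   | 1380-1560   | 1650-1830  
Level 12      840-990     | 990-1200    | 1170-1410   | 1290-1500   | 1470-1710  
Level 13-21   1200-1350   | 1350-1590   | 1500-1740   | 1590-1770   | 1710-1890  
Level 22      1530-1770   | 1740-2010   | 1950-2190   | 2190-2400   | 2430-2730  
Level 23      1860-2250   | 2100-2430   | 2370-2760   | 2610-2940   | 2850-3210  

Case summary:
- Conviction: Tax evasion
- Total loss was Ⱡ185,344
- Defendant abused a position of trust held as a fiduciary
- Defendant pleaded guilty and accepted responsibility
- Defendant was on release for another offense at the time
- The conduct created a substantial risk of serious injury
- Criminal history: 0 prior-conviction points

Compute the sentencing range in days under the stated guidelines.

1200-1350 days

Base offense level for tax evasion: 6.
R1 applies: 6 + 2 = 8.
R2 applies: 8 + 3 = 11.
R3 applies: 11 + 2 = 13.
R4 applies (level before this adjustment is 13 ≥ 8, so +3): 13 + 3 = 16.
R5 applies: 16 − 1 = 15.
Final offense level: 15.
Criminal history: 0 prior points → Category I (0-5).
Level 15 falls in the 13-21 band.
Grid: Level 13-21 × Category I = 1200-1350 days.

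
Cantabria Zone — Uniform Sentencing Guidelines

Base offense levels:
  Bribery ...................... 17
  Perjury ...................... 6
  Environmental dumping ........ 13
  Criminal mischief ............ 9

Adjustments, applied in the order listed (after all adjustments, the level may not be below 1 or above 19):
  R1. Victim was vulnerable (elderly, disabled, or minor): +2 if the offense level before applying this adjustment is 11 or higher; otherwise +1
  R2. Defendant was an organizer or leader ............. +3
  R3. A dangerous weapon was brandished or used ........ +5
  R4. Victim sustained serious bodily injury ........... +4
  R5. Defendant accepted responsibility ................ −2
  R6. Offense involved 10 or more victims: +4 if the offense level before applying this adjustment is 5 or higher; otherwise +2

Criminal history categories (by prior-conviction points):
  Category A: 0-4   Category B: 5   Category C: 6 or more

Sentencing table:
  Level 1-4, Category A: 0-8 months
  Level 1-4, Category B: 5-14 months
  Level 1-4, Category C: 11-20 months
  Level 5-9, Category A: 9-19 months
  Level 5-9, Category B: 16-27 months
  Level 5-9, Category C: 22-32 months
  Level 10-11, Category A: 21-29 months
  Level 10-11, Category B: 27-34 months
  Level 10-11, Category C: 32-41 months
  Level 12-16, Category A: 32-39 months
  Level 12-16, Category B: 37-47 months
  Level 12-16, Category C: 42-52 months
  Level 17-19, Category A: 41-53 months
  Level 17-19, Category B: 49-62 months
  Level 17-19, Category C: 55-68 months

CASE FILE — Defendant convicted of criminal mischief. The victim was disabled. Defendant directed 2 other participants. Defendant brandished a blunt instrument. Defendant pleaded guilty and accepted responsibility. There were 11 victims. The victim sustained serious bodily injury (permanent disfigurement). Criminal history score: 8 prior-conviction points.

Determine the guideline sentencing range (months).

Base offense level for criminal mischief: 9.
R1 applies (level before this adjustment is 9 < 11, so +1): 9 + 1 = 10.
R2 applies: 10 + 3 = 13.
R3 applies: 13 + 5 = 18.
R4 applies: 18 + 4 = 22.
R5 applies: 22 − 2 = 20.
R6 applies (level before this adjustment is 20 ≥ 5, so +4): 20 + 4 = 24.
Level 24 exceeds the maximum of 19; capped at 19.
Final offense level: 19.
Criminal history: 8 prior points → Category C (6+).
Level 19 falls in the 17-19 band.
Grid: Level 17-19 × Category C = 55-68 months.

55-68 months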